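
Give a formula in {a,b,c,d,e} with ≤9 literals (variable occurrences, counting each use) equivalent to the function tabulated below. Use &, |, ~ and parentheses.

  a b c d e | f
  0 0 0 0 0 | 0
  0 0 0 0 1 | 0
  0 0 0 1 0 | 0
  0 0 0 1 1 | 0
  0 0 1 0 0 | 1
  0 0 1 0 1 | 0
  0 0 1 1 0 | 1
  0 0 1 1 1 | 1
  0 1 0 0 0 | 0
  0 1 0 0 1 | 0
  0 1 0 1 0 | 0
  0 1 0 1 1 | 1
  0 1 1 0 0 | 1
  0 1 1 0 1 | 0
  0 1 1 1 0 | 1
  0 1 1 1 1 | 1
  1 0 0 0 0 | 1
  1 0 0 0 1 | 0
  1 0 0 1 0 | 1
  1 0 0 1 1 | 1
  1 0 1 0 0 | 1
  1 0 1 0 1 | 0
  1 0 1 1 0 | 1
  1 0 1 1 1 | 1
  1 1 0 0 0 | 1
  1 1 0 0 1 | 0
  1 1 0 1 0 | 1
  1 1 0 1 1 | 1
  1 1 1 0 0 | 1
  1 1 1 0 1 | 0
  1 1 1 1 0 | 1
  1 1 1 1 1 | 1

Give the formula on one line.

  ~a = 11111111111111110000000000000000
  (c & ~a) = 00001111000011110000000000000000
  ((c & ~a) | a) = 00001111000011111111111111111111
  ~e = 10101010101010101010101010101010
  (d | ~e) = 10111011101110111011101110111011
  (((c & ~a) | a) & (d | ~e)) = 00001011000010111011101110111011
  (~e | d) = 10111011101110111011101110111011
  (b & e) = 00000000010101010000000001010101
  ((~e | d) & (b & e)) = 00000000000100010000000000010001
  ((((c & ~a) | a) & (d | ~e)) | ((~e | d) & (b & e))) = 00001011000110111011101110111011

((((c & ~a) | a) & (d | ~e)) | ((~e | d) & (b & e)))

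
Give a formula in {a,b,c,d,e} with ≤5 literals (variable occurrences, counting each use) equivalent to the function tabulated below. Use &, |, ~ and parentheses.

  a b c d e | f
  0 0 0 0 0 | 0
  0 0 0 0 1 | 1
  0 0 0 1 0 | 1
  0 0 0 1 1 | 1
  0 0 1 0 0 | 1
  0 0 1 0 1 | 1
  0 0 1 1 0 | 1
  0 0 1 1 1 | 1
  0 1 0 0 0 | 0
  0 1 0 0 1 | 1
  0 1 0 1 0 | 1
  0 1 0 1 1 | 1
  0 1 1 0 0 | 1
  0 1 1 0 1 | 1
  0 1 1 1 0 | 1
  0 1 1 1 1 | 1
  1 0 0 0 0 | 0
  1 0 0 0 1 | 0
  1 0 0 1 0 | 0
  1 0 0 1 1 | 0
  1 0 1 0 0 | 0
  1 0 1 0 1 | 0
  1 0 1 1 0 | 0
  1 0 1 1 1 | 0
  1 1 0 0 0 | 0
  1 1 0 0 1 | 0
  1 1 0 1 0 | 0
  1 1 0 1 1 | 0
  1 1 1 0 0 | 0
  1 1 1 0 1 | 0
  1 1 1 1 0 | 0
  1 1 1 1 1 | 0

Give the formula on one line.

  (d | e) = 01110111011101110111011101110111
  ~a = 11111111111111110000000000000000
  ((d | e) & ~a) = 01110111011101110000000000000000
  (((d | e) & ~a) | c) = 01111111011111110000111100001111
  ((((d | e) & ~a) | c) & ~a) = 01111111011111110000000000000000

((((d | e) & ~a) | c) & ~a)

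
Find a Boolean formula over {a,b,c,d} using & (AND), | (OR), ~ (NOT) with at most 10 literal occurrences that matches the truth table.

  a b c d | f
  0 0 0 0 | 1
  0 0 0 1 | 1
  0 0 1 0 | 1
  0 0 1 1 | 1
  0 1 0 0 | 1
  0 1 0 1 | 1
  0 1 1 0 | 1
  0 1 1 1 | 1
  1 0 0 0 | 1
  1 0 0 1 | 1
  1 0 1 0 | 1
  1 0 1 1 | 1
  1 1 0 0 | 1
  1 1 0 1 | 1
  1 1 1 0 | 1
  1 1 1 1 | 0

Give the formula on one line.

  ~b = 1111000011110000
  ~c = 1100110011001100
  (~b | ~c) = 1111110011111100
  ~a = 1111111100000000
  ((~b | ~c) | ~a) = 1111111111111100
  (a | b) = 0000111111111111
  ((a | b) | d) = 0101111111111111
  ~d = 1010101010101010
  (~c | a) = 1100110011111111
  (~d & (~c | a)) = 1000100010101010
  (((a | b) | d) & (~d & (~c | a))) = 0000100010101010
  (((~b | ~c) | ~a) | (((a | b) | d) & (~d & (~c | a)))) = 1111111111111110

(((~b | ~c) | ~a) | (((a | b) | d) & (~d & (~c | a))))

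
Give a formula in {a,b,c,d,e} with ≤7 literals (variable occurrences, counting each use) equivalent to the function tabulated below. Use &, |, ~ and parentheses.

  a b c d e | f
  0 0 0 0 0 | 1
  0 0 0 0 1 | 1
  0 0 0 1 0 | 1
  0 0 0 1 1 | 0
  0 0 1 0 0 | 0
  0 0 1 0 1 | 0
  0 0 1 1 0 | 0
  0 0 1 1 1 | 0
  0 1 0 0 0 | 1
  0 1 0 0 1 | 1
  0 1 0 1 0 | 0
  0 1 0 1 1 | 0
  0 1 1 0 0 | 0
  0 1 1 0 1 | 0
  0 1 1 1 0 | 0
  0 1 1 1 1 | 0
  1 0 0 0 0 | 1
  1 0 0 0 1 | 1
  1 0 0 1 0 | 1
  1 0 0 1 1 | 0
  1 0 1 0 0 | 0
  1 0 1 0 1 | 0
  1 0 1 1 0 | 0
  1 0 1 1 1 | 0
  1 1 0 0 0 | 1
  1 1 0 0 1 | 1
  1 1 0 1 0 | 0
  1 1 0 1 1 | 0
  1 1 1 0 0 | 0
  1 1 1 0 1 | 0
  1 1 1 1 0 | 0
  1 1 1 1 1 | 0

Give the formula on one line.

((((d & ~b) & ~e) | ~d) & ~c)

  ~b = 11111111000000001111111100000000
  (d & ~b) = 00110011000000000011001100000000
  ~e = 10101010101010101010101010101010
  ((d & ~b) & ~e) = 00100010000000000010001000000000
  ~d = 11001100110011001100110011001100
  (((d & ~b) & ~e) | ~d) = 11101110110011001110111011001100
  ~c = 11110000111100001111000011110000
  ((((d & ~b) & ~e) | ~d) & ~c) = 11100000110000001110000011000000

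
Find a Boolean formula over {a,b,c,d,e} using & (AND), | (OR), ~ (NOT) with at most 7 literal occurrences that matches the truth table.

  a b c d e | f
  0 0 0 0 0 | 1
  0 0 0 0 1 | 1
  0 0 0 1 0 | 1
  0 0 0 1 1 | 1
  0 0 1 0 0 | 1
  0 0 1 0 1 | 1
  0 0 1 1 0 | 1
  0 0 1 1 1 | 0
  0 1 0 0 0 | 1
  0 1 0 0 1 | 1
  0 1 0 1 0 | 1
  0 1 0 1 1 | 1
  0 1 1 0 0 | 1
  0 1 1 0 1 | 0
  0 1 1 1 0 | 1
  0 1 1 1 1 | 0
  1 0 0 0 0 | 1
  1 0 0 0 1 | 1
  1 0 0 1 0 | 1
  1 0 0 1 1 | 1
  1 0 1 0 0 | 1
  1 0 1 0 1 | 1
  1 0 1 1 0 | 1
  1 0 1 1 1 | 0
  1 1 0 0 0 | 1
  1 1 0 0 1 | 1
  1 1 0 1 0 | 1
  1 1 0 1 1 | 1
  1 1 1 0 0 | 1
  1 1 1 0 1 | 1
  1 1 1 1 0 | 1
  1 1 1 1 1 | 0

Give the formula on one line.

  ~e = 10101010101010101010101010101010
  ~d = 11001100110011001100110011001100
  ~b = 11111111000000001111111100000000
  (a | ~b) = 11111111000000001111111111111111
  (~d & (a | ~b)) = 11001100000000001100110011001100
  (~e | (~d & (a | ~b))) = 11101110101010101110111011101110
  ~c = 11110000111100001111000011110000
  (e & ~c) = 01010000010100000101000001010000
  ((~e | (~d & (a | ~b))) | (e & ~c)) = 11111110111110101111111011111110

((~e | (~d & (a | ~b))) | (e & ~c))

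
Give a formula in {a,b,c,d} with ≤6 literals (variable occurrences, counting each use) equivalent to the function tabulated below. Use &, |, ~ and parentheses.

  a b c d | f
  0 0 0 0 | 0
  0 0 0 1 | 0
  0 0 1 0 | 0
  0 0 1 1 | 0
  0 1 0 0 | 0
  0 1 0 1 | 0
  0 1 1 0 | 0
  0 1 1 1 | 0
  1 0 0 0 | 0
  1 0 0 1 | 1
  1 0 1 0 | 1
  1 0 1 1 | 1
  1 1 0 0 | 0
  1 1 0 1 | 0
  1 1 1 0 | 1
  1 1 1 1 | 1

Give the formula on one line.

  ~b = 1111000011110000
  (d & ~b) = 0101000001010000
  (c | (d & ~b)) = 0111001101110011
  ((c | (d & ~b)) & a) = 0000000001110011

((c | (d & ~b)) & a)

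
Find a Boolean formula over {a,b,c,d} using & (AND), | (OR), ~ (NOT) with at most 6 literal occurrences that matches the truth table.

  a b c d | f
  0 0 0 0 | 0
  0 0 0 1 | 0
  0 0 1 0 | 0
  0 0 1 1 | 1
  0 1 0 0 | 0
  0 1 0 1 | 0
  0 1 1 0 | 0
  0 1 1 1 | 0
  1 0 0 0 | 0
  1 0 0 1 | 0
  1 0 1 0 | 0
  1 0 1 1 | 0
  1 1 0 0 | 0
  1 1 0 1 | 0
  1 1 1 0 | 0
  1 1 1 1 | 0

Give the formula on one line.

  ~b = 1111000011110000
  (~b & c) = 0011000000110000
  ~a = 1111111100000000
  (~a & d) = 0101010100000000
  ~c = 1100110011001100
  ((~a & d) | ~c) = 1101110111001100
  ((~b & c) & ((~a & d) | ~c)) = 0001000000000000

((~b & c) & ((~a & d) | ~c))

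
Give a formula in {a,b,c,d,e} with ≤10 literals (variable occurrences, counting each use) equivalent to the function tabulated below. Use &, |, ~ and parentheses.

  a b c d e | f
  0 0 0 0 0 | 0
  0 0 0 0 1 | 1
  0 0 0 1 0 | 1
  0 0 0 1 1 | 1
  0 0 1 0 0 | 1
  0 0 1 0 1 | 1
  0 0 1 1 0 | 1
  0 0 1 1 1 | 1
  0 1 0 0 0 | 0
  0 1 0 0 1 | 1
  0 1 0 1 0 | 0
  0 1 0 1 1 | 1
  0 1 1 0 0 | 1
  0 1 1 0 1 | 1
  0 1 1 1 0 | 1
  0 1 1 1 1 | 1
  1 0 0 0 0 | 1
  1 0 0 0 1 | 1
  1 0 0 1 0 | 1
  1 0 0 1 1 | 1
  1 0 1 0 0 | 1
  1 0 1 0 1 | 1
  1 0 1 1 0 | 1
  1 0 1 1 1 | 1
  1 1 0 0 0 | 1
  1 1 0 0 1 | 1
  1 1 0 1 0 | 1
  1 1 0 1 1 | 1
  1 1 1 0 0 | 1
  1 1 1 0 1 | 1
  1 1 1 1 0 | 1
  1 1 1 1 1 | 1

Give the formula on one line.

((a | e) | ((c | (d & ~b)) | (e & (~a | b))))

  (a | e) = 01010101010101011111111111111111
  ~b = 11111111000000001111111100000000
  (d & ~b) = 00110011000000000011001100000000
  (c | (d & ~b)) = 00111111000011110011111100001111
  ~a = 11111111111111110000000000000000
  (~a | b) = 11111111111111110000000011111111
  (e & (~a | b)) = 01010101010101010000000001010101
  ((c | (d & ~b)) | (e & (~a | b))) = 01111111010111110011111101011111
  ((a | e) | ((c | (d & ~b)) | (e & (~a | b)))) = 01111111010111111111111111111111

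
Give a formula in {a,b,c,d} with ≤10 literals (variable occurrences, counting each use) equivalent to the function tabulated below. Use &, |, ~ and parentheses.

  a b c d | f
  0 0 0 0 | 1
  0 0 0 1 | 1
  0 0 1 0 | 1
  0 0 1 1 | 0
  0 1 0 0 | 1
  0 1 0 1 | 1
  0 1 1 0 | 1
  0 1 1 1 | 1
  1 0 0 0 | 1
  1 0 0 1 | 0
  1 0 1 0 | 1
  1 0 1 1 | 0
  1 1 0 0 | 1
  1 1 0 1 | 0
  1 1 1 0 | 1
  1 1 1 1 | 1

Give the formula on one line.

  ~a = 1111111100000000
  (c | ~a) = 1111111100110011
  ~c = 1100110011001100
  ~d = 1010101010101010
  (b | ~d) = 1010111110101111
  (c & (b | ~d)) = 0010001100100011
  (~c | (c & (b | ~d))) = 1110111111101111
  ((c | ~a) & (~c | (c & (b | ~d)))) = 1110111100100011
  (((c | ~a) & (~c | (c & (b | ~d)))) | ~d) = 1110111110101011

(((c | ~a) & (~c | (c & (b | ~d)))) | ~d)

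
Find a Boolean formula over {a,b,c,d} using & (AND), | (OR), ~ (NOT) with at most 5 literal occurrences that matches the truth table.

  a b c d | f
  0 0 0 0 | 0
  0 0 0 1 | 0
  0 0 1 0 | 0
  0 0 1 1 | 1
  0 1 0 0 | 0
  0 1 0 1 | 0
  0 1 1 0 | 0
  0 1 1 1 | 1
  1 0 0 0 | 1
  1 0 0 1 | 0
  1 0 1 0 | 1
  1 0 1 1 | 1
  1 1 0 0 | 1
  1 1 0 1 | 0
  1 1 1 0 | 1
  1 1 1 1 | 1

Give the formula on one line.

  ~d = 1010101010101010
  (~d & a) = 0000000010101010
  (c & d) = 0001000100010001
  ((~d & a) | (c & d)) = 0001000110111011

((~d & a) | (c & d))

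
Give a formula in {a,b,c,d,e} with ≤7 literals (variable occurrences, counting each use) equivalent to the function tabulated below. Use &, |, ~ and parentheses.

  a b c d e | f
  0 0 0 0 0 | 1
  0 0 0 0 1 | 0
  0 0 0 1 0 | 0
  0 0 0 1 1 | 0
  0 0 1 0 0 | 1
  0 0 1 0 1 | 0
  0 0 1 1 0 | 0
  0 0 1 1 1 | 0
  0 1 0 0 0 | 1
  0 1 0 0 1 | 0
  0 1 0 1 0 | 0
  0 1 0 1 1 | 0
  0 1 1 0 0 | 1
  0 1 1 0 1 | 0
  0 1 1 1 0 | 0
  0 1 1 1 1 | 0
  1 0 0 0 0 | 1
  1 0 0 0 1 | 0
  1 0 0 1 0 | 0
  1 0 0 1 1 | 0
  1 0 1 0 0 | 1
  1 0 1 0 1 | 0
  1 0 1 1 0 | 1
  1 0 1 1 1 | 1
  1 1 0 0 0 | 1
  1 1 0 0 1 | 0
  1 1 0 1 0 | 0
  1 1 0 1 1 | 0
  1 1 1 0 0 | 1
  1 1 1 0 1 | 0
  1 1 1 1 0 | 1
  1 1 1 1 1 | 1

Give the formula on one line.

  ~e = 10101010101010101010101010101010
  (~e | d) = 10111011101110111011101110111011
  ((~e | d) & c) = 00001011000010110000101100001011
  (a & ((~e | d) & c)) = 00000000000000000000101100001011
  ~d = 11001100110011001100110011001100
  (~e & ~d) = 10001000100010001000100010001000
  ((a & ((~e | d) & c)) | (~e & ~d)) = 10001000100010001000101110001011

((a & ((~e | d) & c)) | (~e & ~d))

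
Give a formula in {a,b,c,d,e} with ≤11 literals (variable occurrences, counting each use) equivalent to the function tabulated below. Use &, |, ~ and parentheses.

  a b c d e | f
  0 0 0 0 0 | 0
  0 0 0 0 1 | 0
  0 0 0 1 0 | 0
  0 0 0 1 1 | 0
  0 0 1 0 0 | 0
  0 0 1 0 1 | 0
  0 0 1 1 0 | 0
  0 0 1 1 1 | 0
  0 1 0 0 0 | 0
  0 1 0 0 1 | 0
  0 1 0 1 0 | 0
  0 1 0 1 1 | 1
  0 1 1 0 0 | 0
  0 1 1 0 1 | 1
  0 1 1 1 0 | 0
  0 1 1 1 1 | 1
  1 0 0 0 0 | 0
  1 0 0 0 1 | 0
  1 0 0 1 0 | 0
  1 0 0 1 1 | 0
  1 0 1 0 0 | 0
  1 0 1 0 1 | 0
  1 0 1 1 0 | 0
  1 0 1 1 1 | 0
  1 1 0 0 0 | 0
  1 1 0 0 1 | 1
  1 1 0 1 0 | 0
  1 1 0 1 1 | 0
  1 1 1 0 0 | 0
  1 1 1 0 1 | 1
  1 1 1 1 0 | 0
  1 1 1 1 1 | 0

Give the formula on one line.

  ~d = 11001100110011001100110011001100
  ~e = 10101010101010101010101010101010
  (~d | ~e) = 11101110111011101110111011101110
  ~a = 11111111111111110000000000000000
  ((~d | ~e) | ~a) = 11111111111111111110111011101110
  (b & ((~d | ~e) | ~a)) = 00000000111111110000000011101110
  (d | a) = 00110011001100111111111111111111
  (c | (d | a)) = 00111111001111111111111111111111
  ((c | (d | a)) & e) = 00010101000101010101010101010101
  ((b & ((~d | ~e) | ~a)) & ((c | (d | a)) & e)) = 00000000000101010000000001000100

((b & ((~d | ~e) | ~a)) & ((c | (d | a)) & e))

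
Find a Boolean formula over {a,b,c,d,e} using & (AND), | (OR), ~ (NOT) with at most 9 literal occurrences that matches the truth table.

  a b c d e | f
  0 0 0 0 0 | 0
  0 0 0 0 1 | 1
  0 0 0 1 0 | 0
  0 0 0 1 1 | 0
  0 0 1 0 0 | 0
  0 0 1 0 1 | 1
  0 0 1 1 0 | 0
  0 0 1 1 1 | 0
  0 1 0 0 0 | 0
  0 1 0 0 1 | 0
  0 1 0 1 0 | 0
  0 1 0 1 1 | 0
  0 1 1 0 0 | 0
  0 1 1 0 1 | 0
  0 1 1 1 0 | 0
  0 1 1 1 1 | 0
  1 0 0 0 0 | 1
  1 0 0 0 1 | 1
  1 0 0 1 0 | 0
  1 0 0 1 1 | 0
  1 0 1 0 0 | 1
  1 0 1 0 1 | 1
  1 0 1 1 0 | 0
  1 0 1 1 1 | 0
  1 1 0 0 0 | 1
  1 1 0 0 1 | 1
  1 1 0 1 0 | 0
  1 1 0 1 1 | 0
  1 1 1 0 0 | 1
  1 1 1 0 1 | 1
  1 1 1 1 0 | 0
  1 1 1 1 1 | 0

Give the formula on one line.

(~d & ((~e | ~d) & (a | (~b & e))))

  ~d = 11001100110011001100110011001100
  ~e = 10101010101010101010101010101010
  (~e | ~d) = 11101110111011101110111011101110
  ~b = 11111111000000001111111100000000
  (~b & e) = 01010101000000000101010100000000
  (a | (~b & e)) = 01010101000000001111111111111111
  ((~e | ~d) & (a | (~b & e))) = 01000100000000001110111011101110
  (~d & ((~e | ~d) & (a | (~b & e)))) = 01000100000000001100110011001100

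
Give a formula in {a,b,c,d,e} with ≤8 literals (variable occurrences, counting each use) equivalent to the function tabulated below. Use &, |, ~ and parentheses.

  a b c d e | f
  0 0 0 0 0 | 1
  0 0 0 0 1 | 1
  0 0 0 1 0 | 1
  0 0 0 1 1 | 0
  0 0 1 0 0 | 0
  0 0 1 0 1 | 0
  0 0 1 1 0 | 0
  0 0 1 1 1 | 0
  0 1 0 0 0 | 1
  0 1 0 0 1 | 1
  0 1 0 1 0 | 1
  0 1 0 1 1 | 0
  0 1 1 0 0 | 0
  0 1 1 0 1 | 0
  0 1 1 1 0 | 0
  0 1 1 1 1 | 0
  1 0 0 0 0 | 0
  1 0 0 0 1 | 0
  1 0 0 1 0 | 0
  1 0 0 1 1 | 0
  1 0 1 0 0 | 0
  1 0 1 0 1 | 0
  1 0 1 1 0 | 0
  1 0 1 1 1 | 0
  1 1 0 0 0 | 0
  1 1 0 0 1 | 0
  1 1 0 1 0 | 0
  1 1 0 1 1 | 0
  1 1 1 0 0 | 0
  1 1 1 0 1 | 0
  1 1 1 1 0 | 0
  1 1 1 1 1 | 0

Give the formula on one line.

(((~e | ~d) | (a | c)) & (~a & ~c))

  ~e = 10101010101010101010101010101010
  ~d = 11001100110011001100110011001100
  (~e | ~d) = 11101110111011101110111011101110
  (a | c) = 00001111000011111111111111111111
  ((~e | ~d) | (a | c)) = 11101111111011111111111111111111
  ~a = 11111111111111110000000000000000
  ~c = 11110000111100001111000011110000
  (~a & ~c) = 11110000111100000000000000000000
  (((~e | ~d) | (a | c)) & (~a & ~c)) = 11100000111000000000000000000000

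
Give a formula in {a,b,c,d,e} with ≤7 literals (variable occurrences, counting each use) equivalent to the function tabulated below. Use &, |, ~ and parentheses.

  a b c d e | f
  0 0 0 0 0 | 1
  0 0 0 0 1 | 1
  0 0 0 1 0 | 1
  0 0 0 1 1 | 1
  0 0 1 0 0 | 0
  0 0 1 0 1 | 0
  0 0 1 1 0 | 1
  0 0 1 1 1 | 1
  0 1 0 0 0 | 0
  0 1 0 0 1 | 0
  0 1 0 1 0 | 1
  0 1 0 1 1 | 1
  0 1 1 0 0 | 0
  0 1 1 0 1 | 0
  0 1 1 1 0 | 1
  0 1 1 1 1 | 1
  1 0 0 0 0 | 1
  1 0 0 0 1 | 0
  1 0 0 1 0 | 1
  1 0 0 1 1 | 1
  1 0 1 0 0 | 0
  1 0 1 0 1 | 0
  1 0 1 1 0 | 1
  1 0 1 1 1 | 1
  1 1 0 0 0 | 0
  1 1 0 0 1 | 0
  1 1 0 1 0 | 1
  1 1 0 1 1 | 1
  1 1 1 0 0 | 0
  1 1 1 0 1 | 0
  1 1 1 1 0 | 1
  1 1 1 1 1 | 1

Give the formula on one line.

  ~e = 10101010101010101010101010101010
  ~a = 11111111111111110000000000000000
  (~e | ~a) = 11111111111111111010101010101010
  (b | (~e | ~a)) = 11111111111111111010101011111111
  ~b = 11111111000000001111111100000000
  (~b | d) = 11111111001100111111111100110011
  ((b | (~e | ~a)) & (~b | d)) = 11111111001100111010101000110011
  ~c = 11110000111100001111000011110000
  (((b | (~e | ~a)) & (~b | d)) & ~c) = 11110000001100001010000000110000
  (d | (((b | (~e | ~a)) & (~b | d)) & ~c)) = 11110011001100111011001100110011

(d | (((b | (~e | ~a)) & (~b | d)) & ~c))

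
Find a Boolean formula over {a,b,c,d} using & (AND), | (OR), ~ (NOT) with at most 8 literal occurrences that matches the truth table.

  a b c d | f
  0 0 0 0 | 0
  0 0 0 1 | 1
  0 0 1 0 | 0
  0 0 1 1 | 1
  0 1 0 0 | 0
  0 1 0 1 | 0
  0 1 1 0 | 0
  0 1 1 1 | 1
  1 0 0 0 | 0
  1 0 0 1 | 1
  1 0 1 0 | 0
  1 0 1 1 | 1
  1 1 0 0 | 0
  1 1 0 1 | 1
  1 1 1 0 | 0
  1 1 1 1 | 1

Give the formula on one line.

  ~d = 1010101010101010
  (~d | a) = 1010101011111111
  ~b = 1111000011110000
  (~d | c) = 1011101110111011
  (b & (~d | c)) = 0000101100001011
  (~b | (b & (~d | c))) = 1111101111111011
  ((~d | a) | (~b | (b & (~d | c)))) = 1111101111111111
  (((~d | a) | (~b | (b & (~d | c)))) & d) = 0101000101010101

(((~d | a) | (~b | (b & (~d | c)))) & d)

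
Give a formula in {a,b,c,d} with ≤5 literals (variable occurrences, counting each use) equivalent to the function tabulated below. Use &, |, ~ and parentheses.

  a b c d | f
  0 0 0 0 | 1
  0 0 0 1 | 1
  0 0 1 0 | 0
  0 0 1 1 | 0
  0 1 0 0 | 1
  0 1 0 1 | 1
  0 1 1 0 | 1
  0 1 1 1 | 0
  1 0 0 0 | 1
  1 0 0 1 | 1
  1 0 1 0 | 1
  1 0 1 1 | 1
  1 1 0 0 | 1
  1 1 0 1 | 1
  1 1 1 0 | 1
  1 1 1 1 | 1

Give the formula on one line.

  ~c = 1100110011001100
  ~d = 1010101010101010
  (~d & b) = 0000101000001010
  (~c | (~d & b)) = 1100111011001110
  (a | (~c | (~d & b))) = 1100111011111111

(a | (~c | (~d & b)))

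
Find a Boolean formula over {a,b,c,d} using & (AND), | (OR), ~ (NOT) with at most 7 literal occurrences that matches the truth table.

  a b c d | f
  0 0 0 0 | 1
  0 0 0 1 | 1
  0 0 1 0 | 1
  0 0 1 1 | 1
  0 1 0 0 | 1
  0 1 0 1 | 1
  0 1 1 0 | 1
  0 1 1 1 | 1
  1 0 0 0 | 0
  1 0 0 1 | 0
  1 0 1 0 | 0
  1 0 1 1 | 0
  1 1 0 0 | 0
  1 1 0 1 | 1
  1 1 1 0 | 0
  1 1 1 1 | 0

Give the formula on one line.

(~a | ((~c & d) & (b | ~a)))

  ~a = 1111111100000000
  ~c = 1100110011001100
  (~c & d) = 0100010001000100
  (b | ~a) = 1111111100001111
  ((~c & d) & (b | ~a)) = 0100010000000100
  (~a | ((~c & d) & (b | ~a))) = 1111111100000100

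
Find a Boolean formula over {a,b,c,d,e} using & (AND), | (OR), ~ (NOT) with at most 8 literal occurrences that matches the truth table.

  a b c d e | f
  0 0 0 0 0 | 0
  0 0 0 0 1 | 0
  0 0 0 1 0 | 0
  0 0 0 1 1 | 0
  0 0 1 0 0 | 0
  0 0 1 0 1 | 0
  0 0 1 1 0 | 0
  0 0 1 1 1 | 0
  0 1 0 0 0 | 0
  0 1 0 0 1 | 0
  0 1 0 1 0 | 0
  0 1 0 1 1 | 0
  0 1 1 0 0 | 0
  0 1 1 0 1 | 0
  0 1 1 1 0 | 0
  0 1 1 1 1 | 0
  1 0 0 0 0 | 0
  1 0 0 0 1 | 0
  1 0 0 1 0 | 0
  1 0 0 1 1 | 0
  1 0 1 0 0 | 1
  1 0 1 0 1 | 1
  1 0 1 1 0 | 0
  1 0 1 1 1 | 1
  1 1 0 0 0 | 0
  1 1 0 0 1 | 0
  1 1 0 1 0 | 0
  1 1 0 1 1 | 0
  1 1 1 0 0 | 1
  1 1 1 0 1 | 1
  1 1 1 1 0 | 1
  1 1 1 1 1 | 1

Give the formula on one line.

((((~c | a) & ((b | e) | ~d)) & a) & c)

  ~c = 11110000111100001111000011110000
  (~c | a) = 11110000111100001111111111111111
  (b | e) = 01010101111111110101010111111111
  ~d = 11001100110011001100110011001100
  ((b | e) | ~d) = 11011101111111111101110111111111
  ((~c | a) & ((b | e) | ~d)) = 11010000111100001101110111111111
  (((~c | a) & ((b | e) | ~d)) & a) = 00000000000000001101110111111111
  ((((~c | a) & ((b | e) | ~d)) & a) & c) = 00000000000000000000110100001111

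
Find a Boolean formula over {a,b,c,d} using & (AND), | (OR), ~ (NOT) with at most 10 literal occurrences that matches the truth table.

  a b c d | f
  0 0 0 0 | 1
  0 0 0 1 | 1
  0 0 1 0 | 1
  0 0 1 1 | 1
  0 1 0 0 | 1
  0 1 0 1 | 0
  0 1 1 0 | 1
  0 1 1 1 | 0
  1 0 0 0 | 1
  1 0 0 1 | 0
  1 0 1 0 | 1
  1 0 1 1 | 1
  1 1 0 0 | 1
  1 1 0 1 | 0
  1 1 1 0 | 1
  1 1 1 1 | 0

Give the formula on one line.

  ~b = 1111000011110000
  (c & ~b) = 0011000000110000
  ~d = 1010101010101010
  ((c & ~b) | ~d) = 1011101010111010
  ~a = 1111111100000000
  (c & ~d) = 0010001000100010
  (~b | (c & ~d)) = 1111001011110010
  (~a & (~b | (c & ~d))) = 1111001000000000
  (((c & ~b) | ~d) | (~a & (~b | (c & ~d)))) = 1111101010111010

(((c & ~b) | ~d) | (~a & (~b | (c & ~d))))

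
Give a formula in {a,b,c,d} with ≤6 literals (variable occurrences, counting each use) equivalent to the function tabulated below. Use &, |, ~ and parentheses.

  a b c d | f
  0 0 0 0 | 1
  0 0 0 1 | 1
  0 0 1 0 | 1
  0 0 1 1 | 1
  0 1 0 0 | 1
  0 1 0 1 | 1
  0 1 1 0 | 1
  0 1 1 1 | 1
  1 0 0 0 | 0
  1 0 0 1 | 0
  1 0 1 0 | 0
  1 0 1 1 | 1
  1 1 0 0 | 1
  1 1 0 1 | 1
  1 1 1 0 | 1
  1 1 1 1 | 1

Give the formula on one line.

  ~a = 1111111100000000
  (~a | b) = 1111111100001111
  (c | b) = 0011111100111111
  (d & (c | b)) = 0001010100010101
  ((~a | b) | (d & (c | b))) = 1111111100011111

((~a | b) | (d & (c | b)))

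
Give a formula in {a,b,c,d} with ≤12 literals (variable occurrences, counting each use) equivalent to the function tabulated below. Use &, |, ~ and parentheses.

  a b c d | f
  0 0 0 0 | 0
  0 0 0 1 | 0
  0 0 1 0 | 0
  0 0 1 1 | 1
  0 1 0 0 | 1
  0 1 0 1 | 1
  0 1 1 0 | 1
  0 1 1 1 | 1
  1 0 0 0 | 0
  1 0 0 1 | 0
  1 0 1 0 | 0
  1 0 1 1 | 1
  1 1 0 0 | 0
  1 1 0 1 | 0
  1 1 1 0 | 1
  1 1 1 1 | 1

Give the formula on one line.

(((~b | (~a | (c & ~b))) & b) | ((c & d) | (b & c)))

  ~b = 1111000011110000
  ~a = 1111111100000000
  (c & ~b) = 0011000000110000
  (~a | (c & ~b)) = 1111111100110000
  (~b | (~a | (c & ~b))) = 1111111111110000
  ((~b | (~a | (c & ~b))) & b) = 0000111100000000
  (c & d) = 0001000100010001
  (b & c) = 0000001100000011
  ((c & d) | (b & c)) = 0001001100010011
  (((~b | (~a | (c & ~b))) & b) | ((c & d) | (b & c))) = 0001111100010011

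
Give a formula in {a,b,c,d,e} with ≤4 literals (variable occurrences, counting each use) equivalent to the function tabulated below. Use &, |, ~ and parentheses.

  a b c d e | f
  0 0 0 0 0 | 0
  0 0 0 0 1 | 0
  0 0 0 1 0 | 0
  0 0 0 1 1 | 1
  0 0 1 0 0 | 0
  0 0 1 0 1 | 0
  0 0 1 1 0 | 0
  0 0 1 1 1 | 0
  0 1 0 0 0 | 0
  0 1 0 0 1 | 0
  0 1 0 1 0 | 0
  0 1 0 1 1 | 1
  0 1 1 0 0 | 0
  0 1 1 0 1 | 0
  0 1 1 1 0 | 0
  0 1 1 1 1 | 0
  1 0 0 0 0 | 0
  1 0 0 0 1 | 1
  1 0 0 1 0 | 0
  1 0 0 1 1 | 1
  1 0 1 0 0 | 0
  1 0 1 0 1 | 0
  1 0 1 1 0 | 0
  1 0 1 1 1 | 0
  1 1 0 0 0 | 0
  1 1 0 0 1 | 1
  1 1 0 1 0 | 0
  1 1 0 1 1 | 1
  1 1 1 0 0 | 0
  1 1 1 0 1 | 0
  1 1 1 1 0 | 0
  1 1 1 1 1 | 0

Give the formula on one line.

  ~c = 11110000111100001111000011110000
  (e & ~c) = 01010000010100000101000001010000
  (d | a) = 00110011001100111111111111111111
  ((e & ~c) & (d | a)) = 00010000000100000101000001010000

((e & ~c) & (d | a))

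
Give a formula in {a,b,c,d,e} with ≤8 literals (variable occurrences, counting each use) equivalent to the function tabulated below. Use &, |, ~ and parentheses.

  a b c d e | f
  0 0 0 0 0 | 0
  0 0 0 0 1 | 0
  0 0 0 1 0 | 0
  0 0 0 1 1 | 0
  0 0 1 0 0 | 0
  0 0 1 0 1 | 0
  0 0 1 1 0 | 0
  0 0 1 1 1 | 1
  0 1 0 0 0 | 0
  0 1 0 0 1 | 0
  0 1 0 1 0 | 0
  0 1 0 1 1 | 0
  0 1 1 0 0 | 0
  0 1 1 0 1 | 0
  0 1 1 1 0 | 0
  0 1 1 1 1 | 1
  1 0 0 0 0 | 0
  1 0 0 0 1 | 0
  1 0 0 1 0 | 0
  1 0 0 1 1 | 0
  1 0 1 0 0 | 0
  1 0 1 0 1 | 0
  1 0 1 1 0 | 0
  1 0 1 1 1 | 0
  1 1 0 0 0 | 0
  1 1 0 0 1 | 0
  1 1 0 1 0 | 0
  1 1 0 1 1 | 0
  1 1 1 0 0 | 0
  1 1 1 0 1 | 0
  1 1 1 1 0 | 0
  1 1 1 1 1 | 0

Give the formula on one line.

((e & c) & ((d & (~a | ~c)) & e))

  (e & c) = 00000101000001010000010100000101
  ~a = 11111111111111110000000000000000
  ~c = 11110000111100001111000011110000
  (~a | ~c) = 11111111111111111111000011110000
  (d & (~a | ~c)) = 00110011001100110011000000110000
  ((d & (~a | ~c)) & e) = 00010001000100010001000000010000
  ((e & c) & ((d & (~a | ~c)) & e)) = 00000001000000010000000000000000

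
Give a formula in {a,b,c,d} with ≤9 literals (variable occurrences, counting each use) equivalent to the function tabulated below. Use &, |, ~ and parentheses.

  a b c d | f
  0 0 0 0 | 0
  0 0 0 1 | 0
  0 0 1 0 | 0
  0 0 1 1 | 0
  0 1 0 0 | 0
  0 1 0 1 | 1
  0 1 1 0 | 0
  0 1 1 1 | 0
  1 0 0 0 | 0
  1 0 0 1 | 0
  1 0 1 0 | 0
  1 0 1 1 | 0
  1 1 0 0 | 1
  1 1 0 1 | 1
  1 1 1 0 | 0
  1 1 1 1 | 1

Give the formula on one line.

((((d & ~c) | (~c & ~b)) | a) & (b & (~c | d)))

  ~c = 1100110011001100
  (d & ~c) = 0100010001000100
  ~b = 1111000011110000
  (~c & ~b) = 1100000011000000
  ((d & ~c) | (~c & ~b)) = 1100010011000100
  (((d & ~c) | (~c & ~b)) | a) = 1100010011111111
  (~c | d) = 1101110111011101
  (b & (~c | d)) = 0000110100001101
  ((((d & ~c) | (~c & ~b)) | a) & (b & (~c | d))) = 0000010000001101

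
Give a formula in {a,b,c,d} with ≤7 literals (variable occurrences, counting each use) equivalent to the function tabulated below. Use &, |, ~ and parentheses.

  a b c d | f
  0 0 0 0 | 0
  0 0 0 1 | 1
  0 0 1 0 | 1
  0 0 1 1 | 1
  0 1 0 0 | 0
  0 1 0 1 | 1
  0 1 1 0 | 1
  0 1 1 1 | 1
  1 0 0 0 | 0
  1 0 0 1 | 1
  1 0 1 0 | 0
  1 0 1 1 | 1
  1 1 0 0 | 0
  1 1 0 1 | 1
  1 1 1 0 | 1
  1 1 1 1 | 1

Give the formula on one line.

((c & ~a) | ((b & c) | d))

  ~a = 1111111100000000
  (c & ~a) = 0011001100000000
  (b & c) = 0000001100000011
  ((b & c) | d) = 0101011101010111
  ((c & ~a) | ((b & c) | d)) = 0111011101010111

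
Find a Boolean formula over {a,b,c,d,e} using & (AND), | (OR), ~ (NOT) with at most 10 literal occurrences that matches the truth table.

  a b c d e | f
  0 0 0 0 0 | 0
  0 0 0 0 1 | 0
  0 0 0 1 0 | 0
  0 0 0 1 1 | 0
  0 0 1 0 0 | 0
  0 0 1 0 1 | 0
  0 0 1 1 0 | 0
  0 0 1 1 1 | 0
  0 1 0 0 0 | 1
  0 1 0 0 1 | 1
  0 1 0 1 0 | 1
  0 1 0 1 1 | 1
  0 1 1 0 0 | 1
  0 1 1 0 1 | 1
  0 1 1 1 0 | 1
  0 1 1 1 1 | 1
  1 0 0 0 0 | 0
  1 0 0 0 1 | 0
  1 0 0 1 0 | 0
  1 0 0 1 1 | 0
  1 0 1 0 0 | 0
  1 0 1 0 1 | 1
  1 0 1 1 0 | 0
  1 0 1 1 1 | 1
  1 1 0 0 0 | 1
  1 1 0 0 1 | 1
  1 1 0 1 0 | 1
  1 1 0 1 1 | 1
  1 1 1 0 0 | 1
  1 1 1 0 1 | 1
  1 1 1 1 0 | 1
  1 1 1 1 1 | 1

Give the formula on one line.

  (e & c) = 00000101000001010000010100000101
  ~b = 11111111000000001111111100000000
  (a & ~b) = 00000000000000001111111100000000
  (b | (a & ~b)) = 00000000111111111111111111111111
  ((b | (a & ~b)) & ~b) = 00000000000000001111111100000000
  (((b | (a & ~b)) & ~b) & e) = 00000000000000000101010100000000
  ((e & c) & (((b | (a & ~b)) & ~b) & e)) = 00000000000000000000010100000000
  (b | ((e & c) & (((b | (a & ~b)) & ~b) & e))) = 00000000111111110000010111111111

(b | ((e & c) & (((b | (a & ~b)) & ~b) & e)))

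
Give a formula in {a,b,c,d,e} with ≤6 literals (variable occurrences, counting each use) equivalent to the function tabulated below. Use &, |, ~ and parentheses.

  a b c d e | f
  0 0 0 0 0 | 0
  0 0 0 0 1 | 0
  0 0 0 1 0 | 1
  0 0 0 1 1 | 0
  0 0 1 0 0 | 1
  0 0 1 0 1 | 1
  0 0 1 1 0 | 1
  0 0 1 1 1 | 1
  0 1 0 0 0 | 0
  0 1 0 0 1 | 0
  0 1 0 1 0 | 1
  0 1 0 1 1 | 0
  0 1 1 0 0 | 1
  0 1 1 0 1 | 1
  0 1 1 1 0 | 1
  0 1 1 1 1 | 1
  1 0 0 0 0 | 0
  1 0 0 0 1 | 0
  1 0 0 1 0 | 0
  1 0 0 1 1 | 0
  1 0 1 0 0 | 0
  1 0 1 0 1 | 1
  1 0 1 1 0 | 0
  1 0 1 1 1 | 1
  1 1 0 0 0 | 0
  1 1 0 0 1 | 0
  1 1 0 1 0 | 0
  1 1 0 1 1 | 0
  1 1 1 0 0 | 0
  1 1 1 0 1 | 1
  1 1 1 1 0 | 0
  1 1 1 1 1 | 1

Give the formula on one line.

  ~a = 11111111111111110000000000000000
  (~a | e) = 11111111111111110101010101010101
  ~e = 10101010101010101010101010101010
  (~e & d) = 00100010001000100010001000100010
  ((~e & d) | c) = 00101111001011110010111100101111
  ((~a | e) & ((~e & d) | c)) = 00101111001011110000010100000101

((~a | e) & ((~e & d) | c))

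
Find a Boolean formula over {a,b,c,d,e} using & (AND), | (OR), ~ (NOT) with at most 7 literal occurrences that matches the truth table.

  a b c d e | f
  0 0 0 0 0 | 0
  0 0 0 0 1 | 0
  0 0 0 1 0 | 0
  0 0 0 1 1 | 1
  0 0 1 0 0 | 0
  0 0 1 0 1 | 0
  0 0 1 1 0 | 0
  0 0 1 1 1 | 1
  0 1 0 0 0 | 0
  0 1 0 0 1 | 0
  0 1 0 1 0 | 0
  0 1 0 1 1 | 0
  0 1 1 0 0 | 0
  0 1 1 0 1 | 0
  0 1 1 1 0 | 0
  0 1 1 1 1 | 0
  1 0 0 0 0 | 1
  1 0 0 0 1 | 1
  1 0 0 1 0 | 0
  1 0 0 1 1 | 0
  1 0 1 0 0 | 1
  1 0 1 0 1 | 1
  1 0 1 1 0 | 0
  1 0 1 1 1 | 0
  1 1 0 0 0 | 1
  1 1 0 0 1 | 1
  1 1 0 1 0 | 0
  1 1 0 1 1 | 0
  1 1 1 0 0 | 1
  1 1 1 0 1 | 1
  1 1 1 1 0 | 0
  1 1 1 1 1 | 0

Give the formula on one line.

  ~d = 11001100110011001100110011001100
  (e | ~d) = 11011101110111011101110111011101
  ~b = 11111111000000001111111100000000
  ((e | ~d) & ~b) = 11011101000000001101110100000000
  (((e | ~d) & ~b) & d) = 00010001000000000001000100000000
  ~a = 11111111111111110000000000000000
  ((((e | ~d) & ~b) & d) & ~a) = 00010001000000000000000000000000
  (~d & a) = 00000000000000001100110011001100
  (((((e | ~d) & ~b) & d) & ~a) | (~d & a)) = 00010001000000001100110011001100

(((((e | ~d) & ~b) & d) & ~a) | (~d & a))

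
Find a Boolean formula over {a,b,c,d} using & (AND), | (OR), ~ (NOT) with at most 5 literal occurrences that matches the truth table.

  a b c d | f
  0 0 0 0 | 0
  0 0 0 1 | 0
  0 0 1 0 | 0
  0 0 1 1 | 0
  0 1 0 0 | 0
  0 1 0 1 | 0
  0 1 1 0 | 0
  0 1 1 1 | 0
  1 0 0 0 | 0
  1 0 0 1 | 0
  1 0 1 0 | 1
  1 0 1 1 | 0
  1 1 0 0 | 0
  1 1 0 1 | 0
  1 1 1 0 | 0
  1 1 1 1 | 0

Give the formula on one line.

((~b & c) & ((~d | b) & a))

  ~b = 1111000011110000
  (~b & c) = 0011000000110000
  ~d = 1010101010101010
  (~d | b) = 1010111110101111
  ((~d | b) & a) = 0000000010101111
  ((~b & c) & ((~d | b) & a)) = 0000000000100000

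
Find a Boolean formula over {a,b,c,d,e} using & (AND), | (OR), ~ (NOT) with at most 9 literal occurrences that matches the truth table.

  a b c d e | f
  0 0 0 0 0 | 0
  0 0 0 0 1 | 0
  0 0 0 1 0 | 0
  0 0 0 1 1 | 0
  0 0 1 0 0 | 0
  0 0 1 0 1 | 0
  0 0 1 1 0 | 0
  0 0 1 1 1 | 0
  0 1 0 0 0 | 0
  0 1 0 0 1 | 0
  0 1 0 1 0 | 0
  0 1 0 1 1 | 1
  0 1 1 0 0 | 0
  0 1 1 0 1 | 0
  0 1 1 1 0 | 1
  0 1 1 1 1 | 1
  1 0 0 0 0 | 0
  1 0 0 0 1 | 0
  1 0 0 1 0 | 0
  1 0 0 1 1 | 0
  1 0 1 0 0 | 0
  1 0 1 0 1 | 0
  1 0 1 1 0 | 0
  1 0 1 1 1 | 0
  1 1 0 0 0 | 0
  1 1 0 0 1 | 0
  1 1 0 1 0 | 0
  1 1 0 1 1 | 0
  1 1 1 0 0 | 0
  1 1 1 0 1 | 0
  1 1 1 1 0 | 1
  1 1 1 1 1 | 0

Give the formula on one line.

  (c | e) = 01011111010111110101111101011111
  ~b = 11111111000000001111111100000000
  ~e = 10101010101010101010101010101010
  ~a = 11111111111111110000000000000000
  (~e | ~a) = 11111111111111111010101010101010
  (~b | (~e | ~a)) = 11111111111111111111111110101010
  ((~b | (~e | ~a)) & d) = 00110011001100110011001100100010
  (((~b | (~e | ~a)) & d) & b) = 00000000001100110000000000100010
  ((c | e) & (((~b | (~e | ~a)) & d) & b)) = 00000000000100110000000000000010

((c | e) & (((~b | (~e | ~a)) & d) & b))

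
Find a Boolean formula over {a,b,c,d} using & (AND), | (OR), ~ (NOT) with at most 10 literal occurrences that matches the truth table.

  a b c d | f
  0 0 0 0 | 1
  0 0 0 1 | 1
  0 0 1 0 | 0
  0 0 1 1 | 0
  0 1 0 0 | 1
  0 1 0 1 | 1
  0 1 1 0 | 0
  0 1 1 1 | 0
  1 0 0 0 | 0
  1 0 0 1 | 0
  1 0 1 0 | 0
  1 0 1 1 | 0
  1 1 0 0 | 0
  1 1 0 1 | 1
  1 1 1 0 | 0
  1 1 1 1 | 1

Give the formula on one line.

(((b & d) & ((((c & a) & b) | ~b) | a)) | (~c & ~a))

  (b & d) = 0000010100000101
  (c & a) = 0000000000110011
  ((c & a) & b) = 0000000000000011
  ~b = 1111000011110000
  (((c & a) & b) | ~b) = 1111000011110011
  ((((c & a) & b) | ~b) | a) = 1111000011111111
  ((b & d) & ((((c & a) & b) | ~b) | a)) = 0000000000000101
  ~c = 1100110011001100
  ~a = 1111111100000000
  (~c & ~a) = 1100110000000000
  (((b & d) & ((((c & a) & b) | ~b) | a)) | (~c & ~a)) = 1100110000000101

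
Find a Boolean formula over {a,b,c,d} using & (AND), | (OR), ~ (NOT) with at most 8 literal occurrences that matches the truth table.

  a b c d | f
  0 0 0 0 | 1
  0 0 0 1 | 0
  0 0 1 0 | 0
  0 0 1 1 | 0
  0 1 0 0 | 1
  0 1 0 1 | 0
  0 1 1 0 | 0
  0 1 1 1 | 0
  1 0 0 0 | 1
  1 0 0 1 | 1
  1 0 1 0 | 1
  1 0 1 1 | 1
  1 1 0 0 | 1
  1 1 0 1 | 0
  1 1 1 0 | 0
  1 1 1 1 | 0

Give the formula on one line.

  ~c = 1100110011001100
  ~d = 1010101010101010
  (~c | ~d) = 1110111011101110
  ~b = 1111000011110000
  ((~c | ~d) | ~b) = 1111111011111110
  (((~c | ~d) | ~b) & b) = 0000111000001110
  ((((~c | ~d) | ~b) & b) | a) = 0000111011111111
  (((((~c | ~d) | ~b) & b) | a) & ~b) = 0000000011110000
  (~c & ~d) = 1000100010001000
  ((((((~c | ~d) | ~b) & b) | a) & ~b) | (~c & ~d)) = 1000100011111000

((((((~c | ~d) | ~b) & b) | a) & ~b) | (~c & ~d))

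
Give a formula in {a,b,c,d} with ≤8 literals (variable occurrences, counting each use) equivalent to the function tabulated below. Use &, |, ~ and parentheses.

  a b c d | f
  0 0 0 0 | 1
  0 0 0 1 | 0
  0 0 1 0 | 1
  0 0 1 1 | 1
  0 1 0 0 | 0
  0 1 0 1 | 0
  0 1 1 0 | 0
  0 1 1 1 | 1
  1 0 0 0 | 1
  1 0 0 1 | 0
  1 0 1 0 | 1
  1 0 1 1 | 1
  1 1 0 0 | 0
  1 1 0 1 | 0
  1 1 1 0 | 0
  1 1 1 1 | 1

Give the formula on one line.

  (c & d) = 0001000100010001
  ~d = 1010101010101010
  (~d | b) = 1010111110101111
  ~b = 1111000011110000
  ((~d | b) & ~b) = 1010000010100000
  ((c & d) | ((~d | b) & ~b)) = 1011000110110001

((c & d) | ((~d | b) & ~b))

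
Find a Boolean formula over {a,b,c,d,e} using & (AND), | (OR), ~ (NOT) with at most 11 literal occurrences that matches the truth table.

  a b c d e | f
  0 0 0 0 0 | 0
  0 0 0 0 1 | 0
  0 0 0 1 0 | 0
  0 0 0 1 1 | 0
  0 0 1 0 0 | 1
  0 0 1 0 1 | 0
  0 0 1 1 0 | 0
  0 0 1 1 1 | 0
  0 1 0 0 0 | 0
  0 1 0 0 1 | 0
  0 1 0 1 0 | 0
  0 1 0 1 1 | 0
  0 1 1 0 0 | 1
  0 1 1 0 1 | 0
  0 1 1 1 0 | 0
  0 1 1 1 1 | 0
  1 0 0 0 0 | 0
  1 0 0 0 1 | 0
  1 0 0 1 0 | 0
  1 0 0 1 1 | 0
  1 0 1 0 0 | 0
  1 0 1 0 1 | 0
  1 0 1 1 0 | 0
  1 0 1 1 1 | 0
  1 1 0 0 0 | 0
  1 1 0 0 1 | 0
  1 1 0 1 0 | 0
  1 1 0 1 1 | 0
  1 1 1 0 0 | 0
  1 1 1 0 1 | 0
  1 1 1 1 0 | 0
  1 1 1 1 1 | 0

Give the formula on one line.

  ~e = 10101010101010101010101010101010
  ~a = 11111111111111110000000000000000
  (~e & ~a) = 10101010101010100000000000000000
  (e | c) = 01011111010111110101111101011111
  ~d = 11001100110011001100110011001100
  (~d | a) = 11001100110011001111111111111111
  ((e | c) & (~d | a)) = 01001100010011000101111101011111
  (((e | c) & (~d | a)) | ~d) = 11001100110011001101111111011111
  ((~e & ~a) & (((e | c) & (~d | a)) | ~d)) = 10001000100010000000000000000000
  (((~e & ~a) & (((e | c) & (~d | a)) | ~d)) & c) = 00001000000010000000000000000000

(((~e & ~a) & (((e | c) & (~d | a)) | ~d)) & c)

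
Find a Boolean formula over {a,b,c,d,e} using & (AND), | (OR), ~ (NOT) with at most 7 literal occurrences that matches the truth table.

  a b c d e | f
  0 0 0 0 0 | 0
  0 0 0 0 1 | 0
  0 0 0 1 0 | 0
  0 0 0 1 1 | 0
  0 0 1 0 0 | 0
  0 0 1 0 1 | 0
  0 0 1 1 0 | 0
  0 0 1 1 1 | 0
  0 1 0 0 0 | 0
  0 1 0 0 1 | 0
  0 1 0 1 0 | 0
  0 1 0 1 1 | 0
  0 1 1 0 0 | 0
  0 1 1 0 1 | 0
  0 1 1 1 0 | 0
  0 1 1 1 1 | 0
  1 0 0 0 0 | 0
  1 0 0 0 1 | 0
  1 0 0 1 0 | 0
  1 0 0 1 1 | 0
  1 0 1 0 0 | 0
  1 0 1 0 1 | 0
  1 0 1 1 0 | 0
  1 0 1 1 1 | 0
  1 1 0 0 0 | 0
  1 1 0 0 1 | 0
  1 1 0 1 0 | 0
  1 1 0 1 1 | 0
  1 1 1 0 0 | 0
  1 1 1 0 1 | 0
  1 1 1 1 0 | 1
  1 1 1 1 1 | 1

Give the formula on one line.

  (c & d) = 00000011000000110000001100000011
  ((c & d) & a) = 00000000000000000000001100000011
  (((c & d) & a) & b) = 00000000000000000000000000000011

(((c & d) & a) & b)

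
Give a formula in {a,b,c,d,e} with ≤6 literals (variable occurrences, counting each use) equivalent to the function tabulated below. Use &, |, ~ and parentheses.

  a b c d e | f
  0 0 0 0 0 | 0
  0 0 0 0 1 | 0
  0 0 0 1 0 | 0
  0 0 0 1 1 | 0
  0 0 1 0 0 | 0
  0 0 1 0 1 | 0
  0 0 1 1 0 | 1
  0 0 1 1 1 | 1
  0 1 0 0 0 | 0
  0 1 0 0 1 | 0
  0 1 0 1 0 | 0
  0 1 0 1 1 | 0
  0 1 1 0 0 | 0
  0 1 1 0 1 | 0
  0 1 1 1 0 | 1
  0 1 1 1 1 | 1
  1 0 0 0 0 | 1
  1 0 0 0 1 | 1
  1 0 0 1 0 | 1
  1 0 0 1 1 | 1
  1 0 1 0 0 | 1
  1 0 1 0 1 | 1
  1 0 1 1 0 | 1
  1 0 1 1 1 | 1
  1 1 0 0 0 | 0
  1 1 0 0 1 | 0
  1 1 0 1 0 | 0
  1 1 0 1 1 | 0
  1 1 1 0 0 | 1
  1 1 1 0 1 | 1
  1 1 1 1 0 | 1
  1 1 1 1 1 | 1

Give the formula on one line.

  ~b = 11111111000000001111111100000000
  (~b | c) = 11111111000011111111111100001111
  ((~b | c) & a) = 00000000000000001111111100001111
  (d & c) = 00000011000000110000001100000011
  (((~b | c) & a) | (d & c)) = 00000011000000111111111100001111

(((~b | c) & a) | (d & c))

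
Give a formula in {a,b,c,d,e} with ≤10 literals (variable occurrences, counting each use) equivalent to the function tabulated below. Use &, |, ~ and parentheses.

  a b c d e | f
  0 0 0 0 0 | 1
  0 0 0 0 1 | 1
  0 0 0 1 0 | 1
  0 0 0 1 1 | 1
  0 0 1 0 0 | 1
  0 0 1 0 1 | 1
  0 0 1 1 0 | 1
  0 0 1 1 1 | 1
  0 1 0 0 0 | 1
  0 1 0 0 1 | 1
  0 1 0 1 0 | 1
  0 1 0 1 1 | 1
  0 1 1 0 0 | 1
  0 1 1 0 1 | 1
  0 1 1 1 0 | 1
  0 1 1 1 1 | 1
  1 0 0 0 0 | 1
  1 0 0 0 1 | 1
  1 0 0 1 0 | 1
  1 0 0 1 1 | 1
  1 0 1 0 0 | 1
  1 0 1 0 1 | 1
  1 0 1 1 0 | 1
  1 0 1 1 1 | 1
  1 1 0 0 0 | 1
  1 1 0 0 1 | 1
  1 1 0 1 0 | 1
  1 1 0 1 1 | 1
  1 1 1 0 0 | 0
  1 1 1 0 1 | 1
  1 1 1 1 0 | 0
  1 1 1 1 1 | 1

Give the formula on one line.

(~b | (((~c | ~a) | e) & (e | (d | b))))

  ~b = 11111111000000001111111100000000
  ~c = 11110000111100001111000011110000
  ~a = 11111111111111110000000000000000
  (~c | ~a) = 11111111111111111111000011110000
  ((~c | ~a) | e) = 11111111111111111111010111110101
  (d | b) = 00110011111111110011001111111111
  (e | (d | b)) = 01110111111111110111011111111111
  (((~c | ~a) | e) & (e | (d | b))) = 01110111111111110111010111110101
  (~b | (((~c | ~a) | e) & (e | (d | b)))) = 11111111111111111111111111110101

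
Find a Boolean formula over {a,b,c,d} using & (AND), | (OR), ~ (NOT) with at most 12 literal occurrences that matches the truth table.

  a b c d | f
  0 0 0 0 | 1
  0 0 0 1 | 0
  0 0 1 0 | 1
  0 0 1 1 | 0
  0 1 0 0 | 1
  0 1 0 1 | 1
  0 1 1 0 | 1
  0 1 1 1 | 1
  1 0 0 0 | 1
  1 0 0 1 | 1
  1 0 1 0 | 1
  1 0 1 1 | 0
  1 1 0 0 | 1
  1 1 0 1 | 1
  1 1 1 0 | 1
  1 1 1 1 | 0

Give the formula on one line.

  ~d = 1010101010101010
  ~a = 1111111100000000
  (~a & b) = 0000111100000000
  (~d | (~a & b)) = 1010111110101010
  ~c = 1100110011001100
  (~c & a) = 0000000011001100
  (d & a) = 0000000001010101
  ((~c & a) & (d & a)) = 0000000001000100
  (~d & a) = 0000000010101010
  (((~c & a) & (d & a)) | (~d & a)) = 0000000011101110
  ((~d | (~a & b)) | (((~c & a) & (d & a)) | (~d & a))) = 1010111111101110

((~d | (~a & b)) | (((~c & a) & (d & a)) | (~d & a)))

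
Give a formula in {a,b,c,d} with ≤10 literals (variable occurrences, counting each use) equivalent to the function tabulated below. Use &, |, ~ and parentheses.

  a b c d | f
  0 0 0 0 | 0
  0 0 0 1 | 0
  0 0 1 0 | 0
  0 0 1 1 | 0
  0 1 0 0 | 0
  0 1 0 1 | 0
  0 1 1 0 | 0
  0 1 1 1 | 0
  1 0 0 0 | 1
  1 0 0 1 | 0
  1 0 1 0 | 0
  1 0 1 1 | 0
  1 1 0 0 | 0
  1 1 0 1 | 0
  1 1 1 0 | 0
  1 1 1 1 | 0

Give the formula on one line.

  ~d = 1010101010101010
  ~c = 1100110011001100
  (~d & ~c) = 1000100010001000
  ~a = 1111111100000000
  ((~d & ~c) | ~a) = 1111111110001000
  (((~d & ~c) | ~a) & ~d) = 1010101010001000
  (a | b) = 0000111111111111
  ~b = 1111000011110000
  (~c & ~b) = 1100000011000000
  ((a | b) & (~c & ~b)) = 0000000011000000
  ((((~d & ~c) | ~a) & ~d) & ((a | b) & (~c & ~b))) = 0000000010000000

((((~d & ~c) | ~a) & ~d) & ((a | b) & (~c & ~b)))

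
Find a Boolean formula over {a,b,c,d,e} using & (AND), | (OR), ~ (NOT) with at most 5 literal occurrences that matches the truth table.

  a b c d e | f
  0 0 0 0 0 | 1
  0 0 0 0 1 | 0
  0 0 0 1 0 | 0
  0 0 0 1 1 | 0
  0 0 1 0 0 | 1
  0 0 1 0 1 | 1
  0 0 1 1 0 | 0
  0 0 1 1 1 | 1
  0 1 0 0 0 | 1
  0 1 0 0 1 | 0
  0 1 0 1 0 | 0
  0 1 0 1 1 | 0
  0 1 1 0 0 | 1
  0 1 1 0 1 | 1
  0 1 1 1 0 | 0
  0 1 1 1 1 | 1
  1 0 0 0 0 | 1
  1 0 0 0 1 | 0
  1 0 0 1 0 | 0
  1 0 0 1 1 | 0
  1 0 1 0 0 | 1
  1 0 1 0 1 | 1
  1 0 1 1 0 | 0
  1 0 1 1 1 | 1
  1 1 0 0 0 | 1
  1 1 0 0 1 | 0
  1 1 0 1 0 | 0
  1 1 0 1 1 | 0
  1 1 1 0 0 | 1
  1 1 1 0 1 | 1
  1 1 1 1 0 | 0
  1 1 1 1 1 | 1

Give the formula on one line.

  (c & e) = 00000101000001010000010100000101
  ~e = 10101010101010101010101010101010
  ~d = 11001100110011001100110011001100
  (~e & ~d) = 10001000100010001000100010001000
  ((c & e) | (~e & ~d)) = 10001101100011011000110110001101

((c & e) | (~e & ~d))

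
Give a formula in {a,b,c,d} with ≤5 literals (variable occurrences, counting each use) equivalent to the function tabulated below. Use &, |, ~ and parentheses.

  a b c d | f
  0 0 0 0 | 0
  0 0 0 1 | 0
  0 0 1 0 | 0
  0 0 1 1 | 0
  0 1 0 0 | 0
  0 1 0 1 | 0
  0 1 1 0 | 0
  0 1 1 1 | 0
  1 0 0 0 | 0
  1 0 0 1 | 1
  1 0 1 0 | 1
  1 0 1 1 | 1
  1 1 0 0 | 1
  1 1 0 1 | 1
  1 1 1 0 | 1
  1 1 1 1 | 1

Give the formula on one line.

  (c | b) = 0011111100111111
  ~c = 1100110011001100
  (d & ~c) = 0100010001000100
  ((c | b) | (d & ~c)) = 0111111101111111
  (((c | b) | (d & ~c)) & a) = 0000000001111111

(((c | b) | (d & ~c)) & a)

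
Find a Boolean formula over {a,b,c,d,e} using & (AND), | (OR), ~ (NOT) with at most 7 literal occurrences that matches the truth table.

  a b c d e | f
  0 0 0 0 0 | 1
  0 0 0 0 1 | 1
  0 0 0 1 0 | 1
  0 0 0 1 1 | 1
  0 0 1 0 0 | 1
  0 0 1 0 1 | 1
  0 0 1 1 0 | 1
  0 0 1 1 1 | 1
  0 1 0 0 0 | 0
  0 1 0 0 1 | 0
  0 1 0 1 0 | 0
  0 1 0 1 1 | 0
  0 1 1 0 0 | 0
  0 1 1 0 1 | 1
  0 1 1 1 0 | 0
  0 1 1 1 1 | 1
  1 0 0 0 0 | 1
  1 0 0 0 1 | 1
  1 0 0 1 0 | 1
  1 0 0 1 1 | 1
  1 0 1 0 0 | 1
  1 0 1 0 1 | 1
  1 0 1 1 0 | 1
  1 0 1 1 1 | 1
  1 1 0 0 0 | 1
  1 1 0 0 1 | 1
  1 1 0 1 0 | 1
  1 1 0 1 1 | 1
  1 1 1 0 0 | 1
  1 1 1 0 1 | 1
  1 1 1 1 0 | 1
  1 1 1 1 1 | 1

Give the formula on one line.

(((e & c) | ~b) | a)

  (e & c) = 00000101000001010000010100000101
  ~b = 11111111000000001111111100000000
  ((e & c) | ~b) = 11111111000001011111111100000101
  (((e & c) | ~b) | a) = 11111111000001011111111111111111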